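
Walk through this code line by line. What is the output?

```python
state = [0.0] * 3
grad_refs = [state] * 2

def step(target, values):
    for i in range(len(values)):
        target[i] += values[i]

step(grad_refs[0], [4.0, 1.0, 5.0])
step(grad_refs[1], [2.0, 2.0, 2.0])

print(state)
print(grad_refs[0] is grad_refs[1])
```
[6.0, 3.0, 7.0]
True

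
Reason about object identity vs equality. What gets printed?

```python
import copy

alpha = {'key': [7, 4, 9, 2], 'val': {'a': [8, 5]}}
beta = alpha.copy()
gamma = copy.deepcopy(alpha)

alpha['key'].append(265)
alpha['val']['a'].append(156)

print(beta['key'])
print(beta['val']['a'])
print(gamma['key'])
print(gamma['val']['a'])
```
[7, 4, 9, 2, 265]
[8, 5, 156]
[7, 4, 9, 2]
[8, 5]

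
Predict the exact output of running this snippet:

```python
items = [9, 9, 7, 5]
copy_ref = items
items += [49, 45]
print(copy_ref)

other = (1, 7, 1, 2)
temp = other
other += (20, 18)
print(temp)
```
[9, 9, 7, 5, 49, 45]
(1, 7, 1, 2)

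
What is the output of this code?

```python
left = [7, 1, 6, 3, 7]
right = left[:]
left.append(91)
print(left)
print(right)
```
[7, 1, 6, 3, 7, 91]
[7, 1, 6, 3, 7]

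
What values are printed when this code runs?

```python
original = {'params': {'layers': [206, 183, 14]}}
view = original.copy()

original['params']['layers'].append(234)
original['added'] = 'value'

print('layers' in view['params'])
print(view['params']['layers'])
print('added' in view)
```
True
[206, 183, 14, 234]
False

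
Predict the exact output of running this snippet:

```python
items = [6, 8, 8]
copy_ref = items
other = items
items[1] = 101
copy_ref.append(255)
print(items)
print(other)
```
[6, 101, 8, 255]
[6, 101, 8, 255]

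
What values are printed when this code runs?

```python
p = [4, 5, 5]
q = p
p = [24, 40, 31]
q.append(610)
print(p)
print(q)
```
[24, 40, 31]
[4, 5, 5, 610]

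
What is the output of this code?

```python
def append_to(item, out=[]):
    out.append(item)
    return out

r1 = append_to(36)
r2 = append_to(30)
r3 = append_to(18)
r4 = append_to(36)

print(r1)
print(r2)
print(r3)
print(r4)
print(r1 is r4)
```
[36, 30, 18, 36]
[36, 30, 18, 36]
[36, 30, 18, 36]
[36, 30, 18, 36]
True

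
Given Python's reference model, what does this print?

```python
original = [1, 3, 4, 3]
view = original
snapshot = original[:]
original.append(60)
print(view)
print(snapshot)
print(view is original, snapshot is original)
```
[1, 3, 4, 3, 60]
[1, 3, 4, 3]
True False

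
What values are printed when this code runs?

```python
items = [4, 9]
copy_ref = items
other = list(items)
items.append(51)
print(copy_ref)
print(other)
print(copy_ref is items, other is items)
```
[4, 9, 51]
[4, 9]
True False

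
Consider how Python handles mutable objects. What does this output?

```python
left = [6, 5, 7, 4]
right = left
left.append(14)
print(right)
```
[6, 5, 7, 4, 14]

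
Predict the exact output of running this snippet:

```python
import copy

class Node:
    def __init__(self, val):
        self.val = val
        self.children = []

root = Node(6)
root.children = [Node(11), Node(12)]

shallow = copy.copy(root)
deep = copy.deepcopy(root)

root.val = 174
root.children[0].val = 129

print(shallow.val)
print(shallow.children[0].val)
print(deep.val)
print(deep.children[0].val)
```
6
129
6
11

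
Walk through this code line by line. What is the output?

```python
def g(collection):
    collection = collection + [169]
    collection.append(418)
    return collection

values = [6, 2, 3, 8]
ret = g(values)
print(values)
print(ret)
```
[6, 2, 3, 8]
[6, 2, 3, 8, 169, 418]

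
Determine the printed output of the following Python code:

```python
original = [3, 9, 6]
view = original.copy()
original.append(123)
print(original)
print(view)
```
[3, 9, 6, 123]
[3, 9, 6]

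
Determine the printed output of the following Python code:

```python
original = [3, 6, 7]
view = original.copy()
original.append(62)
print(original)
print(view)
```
[3, 6, 7, 62]
[3, 6, 7]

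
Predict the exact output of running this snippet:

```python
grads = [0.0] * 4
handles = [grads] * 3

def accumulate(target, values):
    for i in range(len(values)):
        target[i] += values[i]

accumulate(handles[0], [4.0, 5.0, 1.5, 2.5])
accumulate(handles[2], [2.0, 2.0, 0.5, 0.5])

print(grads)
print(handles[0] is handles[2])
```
[6.0, 7.0, 2.0, 3.0]
True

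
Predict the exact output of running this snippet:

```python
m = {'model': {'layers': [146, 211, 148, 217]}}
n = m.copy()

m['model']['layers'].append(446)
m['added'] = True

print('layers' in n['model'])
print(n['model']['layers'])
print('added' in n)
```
True
[146, 211, 148, 217, 446]
False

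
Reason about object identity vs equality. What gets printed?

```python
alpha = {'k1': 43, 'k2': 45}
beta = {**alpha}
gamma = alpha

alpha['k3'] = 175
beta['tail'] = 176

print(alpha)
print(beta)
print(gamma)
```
{'k1': 43, 'k2': 45, 'k3': 175}
{'k1': 43, 'k2': 45, 'tail': 176}
{'k1': 43, 'k2': 45, 'k3': 175}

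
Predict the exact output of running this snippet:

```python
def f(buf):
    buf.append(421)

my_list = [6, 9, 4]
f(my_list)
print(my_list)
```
[6, 9, 4, 421]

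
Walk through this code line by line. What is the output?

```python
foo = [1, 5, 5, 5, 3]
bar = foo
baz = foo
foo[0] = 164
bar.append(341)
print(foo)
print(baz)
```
[164, 5, 5, 5, 3, 341]
[164, 5, 5, 5, 3, 341]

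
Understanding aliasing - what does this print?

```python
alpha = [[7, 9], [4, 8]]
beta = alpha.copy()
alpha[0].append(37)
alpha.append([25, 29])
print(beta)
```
[[7, 9, 37], [4, 8]]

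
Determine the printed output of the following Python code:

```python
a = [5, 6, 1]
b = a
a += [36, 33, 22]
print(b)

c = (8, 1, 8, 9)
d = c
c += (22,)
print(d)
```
[5, 6, 1, 36, 33, 22]
(8, 1, 8, 9)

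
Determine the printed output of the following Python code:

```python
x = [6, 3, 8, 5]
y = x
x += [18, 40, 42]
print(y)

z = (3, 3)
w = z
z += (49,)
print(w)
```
[6, 3, 8, 5, 18, 40, 42]
(3, 3)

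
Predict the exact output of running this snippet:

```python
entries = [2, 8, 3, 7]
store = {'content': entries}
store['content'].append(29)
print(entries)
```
[2, 8, 3, 7, 29]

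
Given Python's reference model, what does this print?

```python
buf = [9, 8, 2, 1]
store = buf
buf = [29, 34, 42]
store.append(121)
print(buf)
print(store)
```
[29, 34, 42]
[9, 8, 2, 1, 121]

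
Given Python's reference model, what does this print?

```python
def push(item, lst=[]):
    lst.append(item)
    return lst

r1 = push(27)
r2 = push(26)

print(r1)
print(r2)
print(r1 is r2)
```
[27, 26]
[27, 26]
True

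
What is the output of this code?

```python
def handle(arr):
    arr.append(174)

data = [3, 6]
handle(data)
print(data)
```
[3, 6, 174]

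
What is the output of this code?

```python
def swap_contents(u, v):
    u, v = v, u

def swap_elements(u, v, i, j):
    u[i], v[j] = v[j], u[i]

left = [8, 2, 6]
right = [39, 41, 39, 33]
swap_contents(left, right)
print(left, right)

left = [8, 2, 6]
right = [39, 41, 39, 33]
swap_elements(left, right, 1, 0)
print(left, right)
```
[8, 2, 6] [39, 41, 39, 33]
[8, 39, 6] [2, 41, 39, 33]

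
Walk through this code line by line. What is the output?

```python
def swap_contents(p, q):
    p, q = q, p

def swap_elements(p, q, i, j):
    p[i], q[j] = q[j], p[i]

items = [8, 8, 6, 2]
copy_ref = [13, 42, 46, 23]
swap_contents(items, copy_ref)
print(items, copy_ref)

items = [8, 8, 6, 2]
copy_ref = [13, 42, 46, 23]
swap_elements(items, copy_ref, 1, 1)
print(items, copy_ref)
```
[8, 8, 6, 2] [13, 42, 46, 23]
[8, 42, 6, 2] [13, 8, 46, 23]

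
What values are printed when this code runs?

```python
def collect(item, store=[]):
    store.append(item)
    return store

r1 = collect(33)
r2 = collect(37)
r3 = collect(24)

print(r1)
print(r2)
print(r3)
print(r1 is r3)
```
[33, 37, 24]
[33, 37, 24]
[33, 37, 24]
True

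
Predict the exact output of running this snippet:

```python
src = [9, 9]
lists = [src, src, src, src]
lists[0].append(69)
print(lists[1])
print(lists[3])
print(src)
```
[9, 9, 69]
[9, 9, 69]
[9, 9, 69]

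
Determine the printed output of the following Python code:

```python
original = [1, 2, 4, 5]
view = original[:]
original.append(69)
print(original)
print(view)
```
[1, 2, 4, 5, 69]
[1, 2, 4, 5]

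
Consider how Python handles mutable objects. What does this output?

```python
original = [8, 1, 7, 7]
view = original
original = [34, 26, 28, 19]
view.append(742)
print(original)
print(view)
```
[34, 26, 28, 19]
[8, 1, 7, 7, 742]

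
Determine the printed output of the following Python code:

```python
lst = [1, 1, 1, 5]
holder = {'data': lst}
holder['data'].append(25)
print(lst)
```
[1, 1, 1, 5, 25]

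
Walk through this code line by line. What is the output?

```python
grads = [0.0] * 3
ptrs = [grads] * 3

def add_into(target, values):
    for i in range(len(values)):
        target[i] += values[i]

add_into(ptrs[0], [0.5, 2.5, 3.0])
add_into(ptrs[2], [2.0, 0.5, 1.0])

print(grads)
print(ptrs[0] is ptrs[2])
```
[2.5, 3.0, 4.0]
True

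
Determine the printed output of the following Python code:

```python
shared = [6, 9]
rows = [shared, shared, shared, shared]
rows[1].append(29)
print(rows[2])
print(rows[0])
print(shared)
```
[6, 9, 29]
[6, 9, 29]
[6, 9, 29]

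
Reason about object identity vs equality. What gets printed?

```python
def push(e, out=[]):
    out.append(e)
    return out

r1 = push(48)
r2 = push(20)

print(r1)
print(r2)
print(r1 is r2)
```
[48, 20]
[48, 20]
True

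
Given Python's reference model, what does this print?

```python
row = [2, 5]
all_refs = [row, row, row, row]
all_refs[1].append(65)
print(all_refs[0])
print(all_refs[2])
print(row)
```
[2, 5, 65]
[2, 5, 65]
[2, 5, 65]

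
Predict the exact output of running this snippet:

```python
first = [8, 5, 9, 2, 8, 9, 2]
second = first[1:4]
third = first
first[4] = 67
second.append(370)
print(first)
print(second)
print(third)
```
[8, 5, 9, 2, 67, 9, 2]
[5, 9, 2, 370]
[8, 5, 9, 2, 67, 9, 2]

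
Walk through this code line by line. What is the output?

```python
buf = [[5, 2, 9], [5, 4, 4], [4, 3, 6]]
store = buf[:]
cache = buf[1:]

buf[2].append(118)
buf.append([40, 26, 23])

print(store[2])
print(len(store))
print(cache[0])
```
[4, 3, 6, 118]
3
[5, 4, 4]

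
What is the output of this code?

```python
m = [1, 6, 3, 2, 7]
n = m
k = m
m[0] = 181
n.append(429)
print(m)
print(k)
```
[181, 6, 3, 2, 7, 429]
[181, 6, 3, 2, 7, 429]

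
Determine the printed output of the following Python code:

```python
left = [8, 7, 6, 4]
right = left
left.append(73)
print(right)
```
[8, 7, 6, 4, 73]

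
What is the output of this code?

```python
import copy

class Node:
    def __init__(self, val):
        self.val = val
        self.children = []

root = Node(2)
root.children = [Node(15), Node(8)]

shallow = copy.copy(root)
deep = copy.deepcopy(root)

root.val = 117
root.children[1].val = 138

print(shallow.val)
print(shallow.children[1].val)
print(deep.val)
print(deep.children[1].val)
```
2
138
2
8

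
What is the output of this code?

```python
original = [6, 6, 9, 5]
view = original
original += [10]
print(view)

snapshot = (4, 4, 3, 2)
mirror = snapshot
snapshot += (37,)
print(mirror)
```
[6, 6, 9, 5, 10]
(4, 4, 3, 2)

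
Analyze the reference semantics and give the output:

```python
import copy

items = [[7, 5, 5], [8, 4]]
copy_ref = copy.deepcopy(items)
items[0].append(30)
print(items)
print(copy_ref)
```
[[7, 5, 5, 30], [8, 4]]
[[7, 5, 5], [8, 4]]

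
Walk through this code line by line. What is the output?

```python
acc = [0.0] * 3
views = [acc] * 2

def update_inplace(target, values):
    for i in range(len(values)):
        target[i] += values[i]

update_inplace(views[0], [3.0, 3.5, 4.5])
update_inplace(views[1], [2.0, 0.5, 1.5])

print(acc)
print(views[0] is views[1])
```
[5.0, 4.0, 6.0]
True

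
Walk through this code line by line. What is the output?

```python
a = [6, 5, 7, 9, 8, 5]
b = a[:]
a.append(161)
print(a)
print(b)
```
[6, 5, 7, 9, 8, 5, 161]
[6, 5, 7, 9, 8, 5]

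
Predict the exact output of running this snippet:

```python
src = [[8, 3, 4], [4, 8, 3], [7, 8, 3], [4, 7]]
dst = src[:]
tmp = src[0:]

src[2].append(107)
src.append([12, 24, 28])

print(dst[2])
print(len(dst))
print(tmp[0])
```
[7, 8, 3, 107]
4
[8, 3, 4]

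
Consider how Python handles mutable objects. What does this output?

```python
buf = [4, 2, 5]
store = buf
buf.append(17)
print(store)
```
[4, 2, 5, 17]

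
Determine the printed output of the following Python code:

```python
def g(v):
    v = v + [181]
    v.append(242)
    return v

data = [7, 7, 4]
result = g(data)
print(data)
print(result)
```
[7, 7, 4]
[7, 7, 4, 181, 242]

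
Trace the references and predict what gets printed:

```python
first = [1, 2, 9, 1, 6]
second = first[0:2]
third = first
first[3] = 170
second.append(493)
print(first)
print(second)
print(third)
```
[1, 2, 9, 170, 6]
[1, 2, 493]
[1, 2, 9, 170, 6]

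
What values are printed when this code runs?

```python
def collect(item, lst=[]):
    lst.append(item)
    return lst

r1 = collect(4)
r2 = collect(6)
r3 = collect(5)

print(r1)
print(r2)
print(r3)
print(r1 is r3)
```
[4, 6, 5]
[4, 6, 5]
[4, 6, 5]
True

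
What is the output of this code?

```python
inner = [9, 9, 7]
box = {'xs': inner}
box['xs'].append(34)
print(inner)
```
[9, 9, 7, 34]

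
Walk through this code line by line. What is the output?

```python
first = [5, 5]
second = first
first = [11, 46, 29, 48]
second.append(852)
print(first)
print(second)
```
[11, 46, 29, 48]
[5, 5, 852]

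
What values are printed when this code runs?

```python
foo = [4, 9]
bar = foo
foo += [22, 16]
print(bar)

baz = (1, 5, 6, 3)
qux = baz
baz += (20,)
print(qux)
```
[4, 9, 22, 16]
(1, 5, 6, 3)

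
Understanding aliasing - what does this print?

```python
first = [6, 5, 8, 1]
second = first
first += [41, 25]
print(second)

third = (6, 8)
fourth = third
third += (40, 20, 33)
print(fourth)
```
[6, 5, 8, 1, 41, 25]
(6, 8)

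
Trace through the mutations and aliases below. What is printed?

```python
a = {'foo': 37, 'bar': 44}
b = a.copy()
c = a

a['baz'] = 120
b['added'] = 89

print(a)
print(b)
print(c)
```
{'foo': 37, 'bar': 44, 'baz': 120}
{'foo': 37, 'bar': 44, 'added': 89}
{'foo': 37, 'bar': 44, 'baz': 120}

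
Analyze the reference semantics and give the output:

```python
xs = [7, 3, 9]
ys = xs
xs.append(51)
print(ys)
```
[7, 3, 9, 51]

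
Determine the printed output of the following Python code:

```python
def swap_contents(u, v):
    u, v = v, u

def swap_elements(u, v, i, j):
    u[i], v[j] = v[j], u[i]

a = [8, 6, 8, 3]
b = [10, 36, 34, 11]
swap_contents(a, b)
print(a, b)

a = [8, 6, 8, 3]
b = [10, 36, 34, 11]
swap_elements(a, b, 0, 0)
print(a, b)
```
[8, 6, 8, 3] [10, 36, 34, 11]
[10, 6, 8, 3] [8, 36, 34, 11]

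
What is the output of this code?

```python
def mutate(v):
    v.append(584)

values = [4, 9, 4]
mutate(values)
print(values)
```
[4, 9, 4, 584]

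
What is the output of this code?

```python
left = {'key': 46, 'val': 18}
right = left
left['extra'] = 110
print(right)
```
{'key': 46, 'val': 18, 'extra': 110}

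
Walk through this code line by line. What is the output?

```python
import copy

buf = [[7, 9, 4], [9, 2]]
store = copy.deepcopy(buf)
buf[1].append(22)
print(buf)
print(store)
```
[[7, 9, 4], [9, 2, 22]]
[[7, 9, 4], [9, 2]]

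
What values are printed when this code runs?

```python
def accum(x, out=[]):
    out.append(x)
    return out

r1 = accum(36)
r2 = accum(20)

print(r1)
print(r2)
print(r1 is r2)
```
[36, 20]
[36, 20]
True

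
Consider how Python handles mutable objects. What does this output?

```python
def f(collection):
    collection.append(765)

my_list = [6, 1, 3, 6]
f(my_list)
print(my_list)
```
[6, 1, 3, 6, 765]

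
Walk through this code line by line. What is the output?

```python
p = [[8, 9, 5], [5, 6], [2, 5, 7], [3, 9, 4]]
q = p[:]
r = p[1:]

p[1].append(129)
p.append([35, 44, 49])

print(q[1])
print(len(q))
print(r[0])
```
[5, 6, 129]
4
[5, 6, 129]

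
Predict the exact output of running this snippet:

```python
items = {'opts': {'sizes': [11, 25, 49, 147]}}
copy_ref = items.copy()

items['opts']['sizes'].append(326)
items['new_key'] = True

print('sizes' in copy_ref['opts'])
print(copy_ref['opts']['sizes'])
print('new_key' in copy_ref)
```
True
[11, 25, 49, 147, 326]
False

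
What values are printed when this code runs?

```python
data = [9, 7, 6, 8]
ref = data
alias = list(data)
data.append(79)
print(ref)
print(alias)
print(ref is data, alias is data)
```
[9, 7, 6, 8, 79]
[9, 7, 6, 8]
True False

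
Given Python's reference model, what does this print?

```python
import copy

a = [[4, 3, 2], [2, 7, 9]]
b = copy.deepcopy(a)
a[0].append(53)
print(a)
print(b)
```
[[4, 3, 2, 53], [2, 7, 9]]
[[4, 3, 2], [2, 7, 9]]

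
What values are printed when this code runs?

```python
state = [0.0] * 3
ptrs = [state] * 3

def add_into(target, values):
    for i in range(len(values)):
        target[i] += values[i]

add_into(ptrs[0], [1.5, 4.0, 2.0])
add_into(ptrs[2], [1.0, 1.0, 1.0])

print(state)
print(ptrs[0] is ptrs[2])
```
[2.5, 5.0, 3.0]
True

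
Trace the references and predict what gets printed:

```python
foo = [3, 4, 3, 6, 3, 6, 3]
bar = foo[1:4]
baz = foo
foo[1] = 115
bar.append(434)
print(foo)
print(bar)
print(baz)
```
[3, 115, 3, 6, 3, 6, 3]
[4, 3, 6, 434]
[3, 115, 3, 6, 3, 6, 3]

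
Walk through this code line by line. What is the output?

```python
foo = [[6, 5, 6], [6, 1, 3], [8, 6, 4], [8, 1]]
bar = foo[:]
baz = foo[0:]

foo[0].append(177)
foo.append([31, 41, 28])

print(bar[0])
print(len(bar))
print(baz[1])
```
[6, 5, 6, 177]
4
[6, 1, 3]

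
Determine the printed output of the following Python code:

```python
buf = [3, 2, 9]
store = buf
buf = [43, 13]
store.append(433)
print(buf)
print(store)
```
[43, 13]
[3, 2, 9, 433]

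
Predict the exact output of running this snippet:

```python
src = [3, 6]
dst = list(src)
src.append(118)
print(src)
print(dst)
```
[3, 6, 118]
[3, 6]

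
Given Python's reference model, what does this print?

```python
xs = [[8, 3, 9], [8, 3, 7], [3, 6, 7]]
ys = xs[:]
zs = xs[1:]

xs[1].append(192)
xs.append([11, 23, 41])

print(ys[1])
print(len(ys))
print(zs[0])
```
[8, 3, 7, 192]
3
[8, 3, 7, 192]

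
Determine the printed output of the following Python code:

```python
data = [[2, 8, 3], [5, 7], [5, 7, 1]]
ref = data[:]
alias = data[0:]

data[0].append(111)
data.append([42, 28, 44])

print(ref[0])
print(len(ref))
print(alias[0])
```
[2, 8, 3, 111]
3
[2, 8, 3, 111]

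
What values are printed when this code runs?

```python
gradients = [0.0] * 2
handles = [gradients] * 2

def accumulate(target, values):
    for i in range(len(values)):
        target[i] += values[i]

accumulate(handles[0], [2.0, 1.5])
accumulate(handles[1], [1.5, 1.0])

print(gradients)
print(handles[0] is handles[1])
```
[3.5, 2.5]
True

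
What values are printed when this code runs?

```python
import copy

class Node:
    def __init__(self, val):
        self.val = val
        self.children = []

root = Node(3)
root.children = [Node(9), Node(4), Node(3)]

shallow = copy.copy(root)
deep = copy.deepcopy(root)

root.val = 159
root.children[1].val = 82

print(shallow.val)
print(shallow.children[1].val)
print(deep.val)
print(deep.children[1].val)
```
3
82
3
4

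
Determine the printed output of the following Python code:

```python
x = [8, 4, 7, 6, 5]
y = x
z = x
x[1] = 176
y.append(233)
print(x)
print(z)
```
[8, 176, 7, 6, 5, 233]
[8, 176, 7, 6, 5, 233]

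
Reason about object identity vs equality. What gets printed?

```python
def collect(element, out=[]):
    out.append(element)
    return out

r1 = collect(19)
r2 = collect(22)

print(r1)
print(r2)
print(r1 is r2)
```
[19, 22]
[19, 22]
True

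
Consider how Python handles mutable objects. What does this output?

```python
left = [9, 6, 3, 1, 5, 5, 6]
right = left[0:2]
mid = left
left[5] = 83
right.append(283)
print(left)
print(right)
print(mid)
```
[9, 6, 3, 1, 5, 83, 6]
[9, 6, 283]
[9, 6, 3, 1, 5, 83, 6]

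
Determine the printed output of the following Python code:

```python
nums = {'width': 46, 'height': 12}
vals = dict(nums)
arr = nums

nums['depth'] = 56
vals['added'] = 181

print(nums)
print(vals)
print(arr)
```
{'width': 46, 'height': 12, 'depth': 56}
{'width': 46, 'height': 12, 'added': 181}
{'width': 46, 'height': 12, 'depth': 56}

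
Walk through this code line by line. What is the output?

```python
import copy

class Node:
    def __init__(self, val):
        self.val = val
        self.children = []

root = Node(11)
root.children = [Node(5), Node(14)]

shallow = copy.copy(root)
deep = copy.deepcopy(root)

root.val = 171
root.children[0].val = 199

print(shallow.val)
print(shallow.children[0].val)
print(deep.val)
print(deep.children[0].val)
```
11
199
11
5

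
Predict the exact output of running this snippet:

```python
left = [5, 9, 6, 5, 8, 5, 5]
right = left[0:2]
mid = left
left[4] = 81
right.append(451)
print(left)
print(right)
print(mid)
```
[5, 9, 6, 5, 81, 5, 5]
[5, 9, 451]
[5, 9, 6, 5, 81, 5, 5]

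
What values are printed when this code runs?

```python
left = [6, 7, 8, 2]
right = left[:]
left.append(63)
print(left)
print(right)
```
[6, 7, 8, 2, 63]
[6, 7, 8, 2]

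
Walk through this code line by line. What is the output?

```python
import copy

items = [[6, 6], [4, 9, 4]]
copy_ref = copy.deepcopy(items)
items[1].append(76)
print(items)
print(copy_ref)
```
[[6, 6], [4, 9, 4, 76]]
[[6, 6], [4, 9, 4]]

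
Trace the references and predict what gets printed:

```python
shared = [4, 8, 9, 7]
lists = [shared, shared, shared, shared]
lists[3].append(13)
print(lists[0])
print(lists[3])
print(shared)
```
[4, 8, 9, 7, 13]
[4, 8, 9, 7, 13]
[4, 8, 9, 7, 13]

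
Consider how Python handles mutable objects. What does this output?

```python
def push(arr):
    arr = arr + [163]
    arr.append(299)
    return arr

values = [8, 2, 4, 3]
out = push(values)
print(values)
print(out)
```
[8, 2, 4, 3]
[8, 2, 4, 3, 163, 299]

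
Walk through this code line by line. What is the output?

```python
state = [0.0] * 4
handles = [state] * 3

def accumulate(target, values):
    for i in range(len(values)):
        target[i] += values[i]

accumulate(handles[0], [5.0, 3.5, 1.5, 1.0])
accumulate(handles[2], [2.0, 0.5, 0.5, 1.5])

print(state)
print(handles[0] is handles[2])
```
[7.0, 4.0, 2.0, 2.5]
True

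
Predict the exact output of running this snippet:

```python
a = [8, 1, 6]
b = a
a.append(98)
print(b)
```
[8, 1, 6, 98]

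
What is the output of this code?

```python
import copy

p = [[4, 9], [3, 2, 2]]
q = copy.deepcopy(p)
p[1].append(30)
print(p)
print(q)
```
[[4, 9], [3, 2, 2, 30]]
[[4, 9], [3, 2, 2]]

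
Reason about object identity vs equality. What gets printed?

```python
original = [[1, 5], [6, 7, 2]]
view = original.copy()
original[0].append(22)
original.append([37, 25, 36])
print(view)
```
[[1, 5, 22], [6, 7, 2]]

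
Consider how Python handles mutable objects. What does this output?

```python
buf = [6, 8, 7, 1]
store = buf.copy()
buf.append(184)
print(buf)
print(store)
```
[6, 8, 7, 1, 184]
[6, 8, 7, 1]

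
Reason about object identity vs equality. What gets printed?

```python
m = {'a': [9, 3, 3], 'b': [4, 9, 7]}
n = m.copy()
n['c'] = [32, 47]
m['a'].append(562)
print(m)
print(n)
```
{'a': [9, 3, 3, 562], 'b': [4, 9, 7]}
{'a': [9, 3, 3, 562], 'b': [4, 9, 7], 'c': [32, 47]}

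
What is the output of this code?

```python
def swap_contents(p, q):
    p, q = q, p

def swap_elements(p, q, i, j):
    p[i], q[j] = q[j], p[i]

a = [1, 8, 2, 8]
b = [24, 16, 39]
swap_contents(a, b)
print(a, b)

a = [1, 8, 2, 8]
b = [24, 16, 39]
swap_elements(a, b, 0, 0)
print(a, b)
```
[1, 8, 2, 8] [24, 16, 39]
[24, 8, 2, 8] [1, 16, 39]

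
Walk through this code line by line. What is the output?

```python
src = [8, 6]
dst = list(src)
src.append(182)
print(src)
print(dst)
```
[8, 6, 182]
[8, 6]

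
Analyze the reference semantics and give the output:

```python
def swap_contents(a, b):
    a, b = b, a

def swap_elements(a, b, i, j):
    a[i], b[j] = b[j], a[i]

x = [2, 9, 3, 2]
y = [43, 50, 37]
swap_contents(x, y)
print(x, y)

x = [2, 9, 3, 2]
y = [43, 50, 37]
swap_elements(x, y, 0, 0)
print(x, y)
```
[2, 9, 3, 2] [43, 50, 37]
[43, 9, 3, 2] [2, 50, 37]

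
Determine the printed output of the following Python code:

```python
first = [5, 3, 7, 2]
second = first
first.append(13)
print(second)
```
[5, 3, 7, 2, 13]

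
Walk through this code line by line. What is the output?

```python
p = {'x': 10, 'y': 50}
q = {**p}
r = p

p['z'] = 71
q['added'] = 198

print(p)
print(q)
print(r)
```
{'x': 10, 'y': 50, 'z': 71}
{'x': 10, 'y': 50, 'added': 198}
{'x': 10, 'y': 50, 'z': 71}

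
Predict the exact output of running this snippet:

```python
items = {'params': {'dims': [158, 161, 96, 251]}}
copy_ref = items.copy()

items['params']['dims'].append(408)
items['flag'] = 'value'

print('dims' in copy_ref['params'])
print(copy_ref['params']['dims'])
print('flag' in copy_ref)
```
True
[158, 161, 96, 251, 408]
False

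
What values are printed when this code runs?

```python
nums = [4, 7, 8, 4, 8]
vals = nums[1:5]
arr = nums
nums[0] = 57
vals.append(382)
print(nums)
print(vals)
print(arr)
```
[57, 7, 8, 4, 8]
[7, 8, 4, 8, 382]
[57, 7, 8, 4, 8]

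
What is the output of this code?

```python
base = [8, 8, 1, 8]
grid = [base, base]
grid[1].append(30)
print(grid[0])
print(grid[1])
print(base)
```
[8, 8, 1, 8, 30]
[8, 8, 1, 8, 30]
[8, 8, 1, 8, 30]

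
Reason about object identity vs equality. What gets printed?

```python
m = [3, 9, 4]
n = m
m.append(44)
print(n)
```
[3, 9, 4, 44]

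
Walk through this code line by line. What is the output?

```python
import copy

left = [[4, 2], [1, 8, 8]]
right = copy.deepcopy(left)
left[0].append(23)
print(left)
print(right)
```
[[4, 2, 23], [1, 8, 8]]
[[4, 2], [1, 8, 8]]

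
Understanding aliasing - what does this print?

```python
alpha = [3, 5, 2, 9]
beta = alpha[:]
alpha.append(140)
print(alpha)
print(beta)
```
[3, 5, 2, 9, 140]
[3, 5, 2, 9]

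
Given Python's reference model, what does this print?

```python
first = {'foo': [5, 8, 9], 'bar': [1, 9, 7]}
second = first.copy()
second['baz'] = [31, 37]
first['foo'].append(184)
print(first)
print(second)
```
{'foo': [5, 8, 9, 184], 'bar': [1, 9, 7]}
{'foo': [5, 8, 9, 184], 'bar': [1, 9, 7], 'baz': [31, 37]}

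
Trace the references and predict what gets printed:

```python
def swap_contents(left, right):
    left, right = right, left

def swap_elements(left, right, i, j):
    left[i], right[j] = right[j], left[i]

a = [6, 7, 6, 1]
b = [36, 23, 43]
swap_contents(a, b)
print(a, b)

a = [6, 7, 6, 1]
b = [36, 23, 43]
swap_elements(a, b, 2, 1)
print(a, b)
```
[6, 7, 6, 1] [36, 23, 43]
[6, 7, 23, 1] [36, 6, 43]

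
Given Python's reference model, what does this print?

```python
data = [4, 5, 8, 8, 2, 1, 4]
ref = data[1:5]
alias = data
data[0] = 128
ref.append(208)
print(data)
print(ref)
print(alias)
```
[128, 5, 8, 8, 2, 1, 4]
[5, 8, 8, 2, 208]
[128, 5, 8, 8, 2, 1, 4]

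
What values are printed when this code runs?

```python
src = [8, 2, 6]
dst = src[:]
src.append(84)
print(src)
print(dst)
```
[8, 2, 6, 84]
[8, 2, 6]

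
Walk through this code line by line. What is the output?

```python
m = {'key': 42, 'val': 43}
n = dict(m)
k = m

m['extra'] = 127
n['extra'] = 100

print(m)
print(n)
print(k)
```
{'key': 42, 'val': 43, 'extra': 127}
{'key': 42, 'val': 43, 'extra': 100}
{'key': 42, 'val': 43, 'extra': 127}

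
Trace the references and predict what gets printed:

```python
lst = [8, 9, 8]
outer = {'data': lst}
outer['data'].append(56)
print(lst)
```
[8, 9, 8, 56]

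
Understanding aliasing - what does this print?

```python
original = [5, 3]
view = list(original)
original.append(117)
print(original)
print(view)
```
[5, 3, 117]
[5, 3]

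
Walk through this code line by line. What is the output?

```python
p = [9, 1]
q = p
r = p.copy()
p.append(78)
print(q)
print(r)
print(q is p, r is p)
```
[9, 1, 78]
[9, 1]
True False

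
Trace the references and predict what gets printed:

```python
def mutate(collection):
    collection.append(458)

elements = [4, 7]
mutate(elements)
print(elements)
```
[4, 7, 458]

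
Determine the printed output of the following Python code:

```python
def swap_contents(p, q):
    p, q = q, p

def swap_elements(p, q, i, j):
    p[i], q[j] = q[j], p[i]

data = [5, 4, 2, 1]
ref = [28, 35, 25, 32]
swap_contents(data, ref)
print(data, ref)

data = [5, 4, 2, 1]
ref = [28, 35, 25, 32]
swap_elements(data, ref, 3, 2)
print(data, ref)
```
[5, 4, 2, 1] [28, 35, 25, 32]
[5, 4, 2, 25] [28, 35, 1, 32]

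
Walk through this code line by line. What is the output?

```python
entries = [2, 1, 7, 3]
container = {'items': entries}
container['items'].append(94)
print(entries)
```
[2, 1, 7, 3, 94]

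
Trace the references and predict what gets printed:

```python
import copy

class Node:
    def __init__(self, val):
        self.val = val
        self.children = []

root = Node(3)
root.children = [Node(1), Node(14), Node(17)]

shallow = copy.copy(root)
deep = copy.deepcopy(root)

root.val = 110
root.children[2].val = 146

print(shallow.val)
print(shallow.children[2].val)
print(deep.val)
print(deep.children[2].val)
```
3
146
3
17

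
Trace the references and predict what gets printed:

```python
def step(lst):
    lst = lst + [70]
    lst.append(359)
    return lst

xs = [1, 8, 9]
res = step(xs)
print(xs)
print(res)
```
[1, 8, 9]
[1, 8, 9, 70, 359]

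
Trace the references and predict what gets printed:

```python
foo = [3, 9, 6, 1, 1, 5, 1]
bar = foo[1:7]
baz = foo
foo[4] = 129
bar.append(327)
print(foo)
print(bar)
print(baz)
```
[3, 9, 6, 1, 129, 5, 1]
[9, 6, 1, 1, 5, 1, 327]
[3, 9, 6, 1, 129, 5, 1]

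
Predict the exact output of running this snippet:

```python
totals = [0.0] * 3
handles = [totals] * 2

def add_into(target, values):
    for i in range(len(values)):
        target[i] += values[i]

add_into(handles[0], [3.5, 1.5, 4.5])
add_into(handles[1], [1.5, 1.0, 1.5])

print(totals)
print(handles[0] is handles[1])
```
[5.0, 2.5, 6.0]
True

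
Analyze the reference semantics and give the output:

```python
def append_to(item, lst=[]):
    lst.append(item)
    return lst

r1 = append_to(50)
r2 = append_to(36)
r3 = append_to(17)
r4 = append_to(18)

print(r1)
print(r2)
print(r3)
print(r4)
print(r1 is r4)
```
[50, 36, 17, 18]
[50, 36, 17, 18]
[50, 36, 17, 18]
[50, 36, 17, 18]
True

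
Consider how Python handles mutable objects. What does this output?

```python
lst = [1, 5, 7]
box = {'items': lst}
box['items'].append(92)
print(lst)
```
[1, 5, 7, 92]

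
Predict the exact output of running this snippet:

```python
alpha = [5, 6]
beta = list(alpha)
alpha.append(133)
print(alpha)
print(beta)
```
[5, 6, 133]
[5, 6]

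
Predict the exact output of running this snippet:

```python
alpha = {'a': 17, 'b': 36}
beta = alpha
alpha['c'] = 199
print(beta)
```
{'a': 17, 'b': 36, 'c': 199}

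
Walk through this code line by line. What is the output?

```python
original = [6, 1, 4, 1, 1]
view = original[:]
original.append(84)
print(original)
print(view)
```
[6, 1, 4, 1, 1, 84]
[6, 1, 4, 1, 1]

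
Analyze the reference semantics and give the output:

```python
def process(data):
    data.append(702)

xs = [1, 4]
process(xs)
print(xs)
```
[1, 4, 702]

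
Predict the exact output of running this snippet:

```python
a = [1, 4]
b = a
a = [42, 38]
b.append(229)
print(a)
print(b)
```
[42, 38]
[1, 4, 229]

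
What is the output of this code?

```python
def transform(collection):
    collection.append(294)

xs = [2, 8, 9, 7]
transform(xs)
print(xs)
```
[2, 8, 9, 7, 294]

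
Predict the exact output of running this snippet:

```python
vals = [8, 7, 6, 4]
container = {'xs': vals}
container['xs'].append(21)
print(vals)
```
[8, 7, 6, 4, 21]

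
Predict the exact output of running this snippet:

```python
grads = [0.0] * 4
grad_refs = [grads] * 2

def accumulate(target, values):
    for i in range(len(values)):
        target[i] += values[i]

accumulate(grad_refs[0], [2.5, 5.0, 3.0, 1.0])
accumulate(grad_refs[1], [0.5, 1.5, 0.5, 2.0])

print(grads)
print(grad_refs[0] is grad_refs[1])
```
[3.0, 6.5, 3.5, 3.0]
True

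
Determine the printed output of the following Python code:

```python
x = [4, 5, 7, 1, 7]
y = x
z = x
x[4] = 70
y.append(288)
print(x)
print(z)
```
[4, 5, 7, 1, 70, 288]
[4, 5, 7, 1, 70, 288]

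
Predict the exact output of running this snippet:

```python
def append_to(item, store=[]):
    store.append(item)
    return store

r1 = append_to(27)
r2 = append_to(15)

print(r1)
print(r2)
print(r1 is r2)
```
[27, 15]
[27, 15]
True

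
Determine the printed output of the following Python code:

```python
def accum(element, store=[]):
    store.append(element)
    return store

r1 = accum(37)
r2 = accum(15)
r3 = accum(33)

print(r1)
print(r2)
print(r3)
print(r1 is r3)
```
[37, 15, 33]
[37, 15, 33]
[37, 15, 33]
True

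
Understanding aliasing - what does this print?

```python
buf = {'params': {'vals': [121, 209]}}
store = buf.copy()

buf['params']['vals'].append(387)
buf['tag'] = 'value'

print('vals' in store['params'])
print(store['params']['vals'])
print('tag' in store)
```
True
[121, 209, 387]
False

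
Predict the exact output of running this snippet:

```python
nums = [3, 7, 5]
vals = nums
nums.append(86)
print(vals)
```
[3, 7, 5, 86]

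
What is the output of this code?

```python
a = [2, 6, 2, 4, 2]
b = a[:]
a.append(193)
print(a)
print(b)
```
[2, 6, 2, 4, 2, 193]
[2, 6, 2, 4, 2]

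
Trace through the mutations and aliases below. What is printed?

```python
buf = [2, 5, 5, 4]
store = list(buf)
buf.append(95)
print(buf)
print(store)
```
[2, 5, 5, 4, 95]
[2, 5, 5, 4]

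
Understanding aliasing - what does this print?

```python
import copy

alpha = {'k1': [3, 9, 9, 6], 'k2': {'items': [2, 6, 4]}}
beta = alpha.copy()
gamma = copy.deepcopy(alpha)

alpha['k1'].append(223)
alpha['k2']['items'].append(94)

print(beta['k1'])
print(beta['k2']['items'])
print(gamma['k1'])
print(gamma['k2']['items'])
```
[3, 9, 9, 6, 223]
[2, 6, 4, 94]
[3, 9, 9, 6]
[2, 6, 4]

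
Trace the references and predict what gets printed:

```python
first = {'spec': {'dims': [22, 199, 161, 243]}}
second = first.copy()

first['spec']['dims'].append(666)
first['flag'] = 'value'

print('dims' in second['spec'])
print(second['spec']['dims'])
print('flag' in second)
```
True
[22, 199, 161, 243, 666]
False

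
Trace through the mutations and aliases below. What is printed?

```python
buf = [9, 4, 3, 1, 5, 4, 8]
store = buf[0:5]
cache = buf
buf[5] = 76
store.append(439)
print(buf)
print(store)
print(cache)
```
[9, 4, 3, 1, 5, 76, 8]
[9, 4, 3, 1, 5, 439]
[9, 4, 3, 1, 5, 76, 8]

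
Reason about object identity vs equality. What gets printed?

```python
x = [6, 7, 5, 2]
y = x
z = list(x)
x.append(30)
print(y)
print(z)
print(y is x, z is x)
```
[6, 7, 5, 2, 30]
[6, 7, 5, 2]
True False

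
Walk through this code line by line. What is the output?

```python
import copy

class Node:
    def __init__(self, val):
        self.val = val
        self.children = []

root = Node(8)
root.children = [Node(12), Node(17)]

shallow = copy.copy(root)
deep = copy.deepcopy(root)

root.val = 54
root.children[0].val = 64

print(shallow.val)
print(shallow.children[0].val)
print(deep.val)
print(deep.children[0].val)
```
8
64
8
12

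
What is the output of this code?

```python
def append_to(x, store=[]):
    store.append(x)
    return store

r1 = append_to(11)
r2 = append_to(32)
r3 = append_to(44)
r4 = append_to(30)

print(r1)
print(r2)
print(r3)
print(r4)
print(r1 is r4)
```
[11, 32, 44, 30]
[11, 32, 44, 30]
[11, 32, 44, 30]
[11, 32, 44, 30]
True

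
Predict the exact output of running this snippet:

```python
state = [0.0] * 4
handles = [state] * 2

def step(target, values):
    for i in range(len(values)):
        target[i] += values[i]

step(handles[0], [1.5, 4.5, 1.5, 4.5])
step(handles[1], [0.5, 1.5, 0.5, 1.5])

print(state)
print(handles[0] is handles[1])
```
[2.0, 6.0, 2.0, 6.0]
True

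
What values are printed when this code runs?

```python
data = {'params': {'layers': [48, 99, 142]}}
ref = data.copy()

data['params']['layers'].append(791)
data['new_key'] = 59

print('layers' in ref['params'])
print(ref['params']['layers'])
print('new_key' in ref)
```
True
[48, 99, 142, 791]
False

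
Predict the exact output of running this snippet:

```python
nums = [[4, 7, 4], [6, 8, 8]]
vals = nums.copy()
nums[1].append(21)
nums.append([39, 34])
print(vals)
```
[[4, 7, 4], [6, 8, 8, 21]]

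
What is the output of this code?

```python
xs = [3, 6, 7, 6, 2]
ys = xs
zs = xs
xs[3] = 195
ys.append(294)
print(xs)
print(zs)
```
[3, 6, 7, 195, 2, 294]
[3, 6, 7, 195, 2, 294]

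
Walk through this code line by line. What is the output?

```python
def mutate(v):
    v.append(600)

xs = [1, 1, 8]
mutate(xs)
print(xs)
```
[1, 1, 8, 600]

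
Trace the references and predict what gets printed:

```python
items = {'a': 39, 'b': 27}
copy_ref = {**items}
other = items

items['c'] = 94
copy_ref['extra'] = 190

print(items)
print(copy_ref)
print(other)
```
{'a': 39, 'b': 27, 'c': 94}
{'a': 39, 'b': 27, 'extra': 190}
{'a': 39, 'b': 27, 'c': 94}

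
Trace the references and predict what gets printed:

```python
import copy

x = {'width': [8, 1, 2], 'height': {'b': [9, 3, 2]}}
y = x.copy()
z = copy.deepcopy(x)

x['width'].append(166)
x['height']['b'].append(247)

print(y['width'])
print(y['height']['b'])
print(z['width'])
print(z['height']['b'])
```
[8, 1, 2, 166]
[9, 3, 2, 247]
[8, 1, 2]
[9, 3, 2]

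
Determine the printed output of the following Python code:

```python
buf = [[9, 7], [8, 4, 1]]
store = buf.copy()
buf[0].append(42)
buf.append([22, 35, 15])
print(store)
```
[[9, 7, 42], [8, 4, 1]]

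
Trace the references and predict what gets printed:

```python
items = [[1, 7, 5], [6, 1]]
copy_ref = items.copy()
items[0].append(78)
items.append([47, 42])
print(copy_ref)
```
[[1, 7, 5, 78], [6, 1]]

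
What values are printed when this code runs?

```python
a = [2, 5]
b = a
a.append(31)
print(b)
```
[2, 5, 31]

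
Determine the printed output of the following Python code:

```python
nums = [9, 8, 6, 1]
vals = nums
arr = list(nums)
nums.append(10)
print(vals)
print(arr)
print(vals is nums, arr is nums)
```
[9, 8, 6, 1, 10]
[9, 8, 6, 1]
True False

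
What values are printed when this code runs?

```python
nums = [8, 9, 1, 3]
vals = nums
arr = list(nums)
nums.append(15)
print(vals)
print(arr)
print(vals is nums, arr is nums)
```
[8, 9, 1, 3, 15]
[8, 9, 1, 3]
True False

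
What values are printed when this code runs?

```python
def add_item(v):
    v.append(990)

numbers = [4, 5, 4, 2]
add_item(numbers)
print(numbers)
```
[4, 5, 4, 2, 990]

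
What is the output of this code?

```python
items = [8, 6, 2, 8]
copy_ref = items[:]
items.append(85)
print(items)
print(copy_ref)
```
[8, 6, 2, 8, 85]
[8, 6, 2, 8]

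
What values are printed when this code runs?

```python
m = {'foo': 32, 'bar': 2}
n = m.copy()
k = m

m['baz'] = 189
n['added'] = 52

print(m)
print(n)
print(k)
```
{'foo': 32, 'bar': 2, 'baz': 189}
{'foo': 32, 'bar': 2, 'added': 52}
{'foo': 32, 'bar': 2, 'baz': 189}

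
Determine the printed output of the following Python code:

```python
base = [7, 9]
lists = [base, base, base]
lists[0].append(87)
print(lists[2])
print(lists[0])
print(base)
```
[7, 9, 87]
[7, 9, 87]
[7, 9, 87]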